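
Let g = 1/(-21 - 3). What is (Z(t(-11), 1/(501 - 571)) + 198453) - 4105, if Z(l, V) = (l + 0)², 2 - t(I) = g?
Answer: 111946849/576 ≈ 1.9435e+5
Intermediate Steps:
g = -1/24 (g = 1/(-24) = -1/24 ≈ -0.041667)
t(I) = 49/24 (t(I) = 2 - 1*(-1/24) = 2 + 1/24 = 49/24)
Z(l, V) = l²
(Z(t(-11), 1/(501 - 571)) + 198453) - 4105 = ((49/24)² + 198453) - 4105 = (2401/576 + 198453) - 4105 = 114311329/576 - 4105 = 111946849/576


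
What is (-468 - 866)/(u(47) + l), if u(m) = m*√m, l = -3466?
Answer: 4623644/11909333 + 62698*√47/11909333 ≈ 0.42433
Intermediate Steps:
u(m) = m^(3/2)
(-468 - 866)/(u(47) + l) = (-468 - 866)/(47^(3/2) - 3466) = -1334/(47*√47 - 3466) = -1334/(-3466 + 47*√47)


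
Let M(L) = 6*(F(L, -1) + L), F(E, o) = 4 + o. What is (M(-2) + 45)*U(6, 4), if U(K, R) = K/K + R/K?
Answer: 85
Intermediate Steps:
U(K, R) = 1 + R/K
M(L) = 18 + 6*L (M(L) = 6*((4 - 1) + L) = 6*(3 + L) = 18 + 6*L)
(M(-2) + 45)*U(6, 4) = ((18 + 6*(-2)) + 45)*((6 + 4)/6) = ((18 - 12) + 45)*((⅙)*10) = (6 + 45)*(5/3) = 51*(5/3) = 85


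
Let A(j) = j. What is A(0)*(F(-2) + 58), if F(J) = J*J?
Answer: 0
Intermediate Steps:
F(J) = J²
A(0)*(F(-2) + 58) = 0*((-2)² + 58) = 0*(4 + 58) = 0*62 = 0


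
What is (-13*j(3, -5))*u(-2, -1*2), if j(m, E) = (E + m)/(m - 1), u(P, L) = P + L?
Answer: -52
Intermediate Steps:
u(P, L) = L + P
j(m, E) = (E + m)/(-1 + m)
(-13*j(3, -5))*u(-2, -1*2) = (-13*(-5 + 3)/(-1 + 3))*(-1*2 - 2) = (-13*(-2)/2)*(-2 - 2) = -13*(-2)/2*(-4) = -13*(-1)*(-4) = 13*(-4) = -52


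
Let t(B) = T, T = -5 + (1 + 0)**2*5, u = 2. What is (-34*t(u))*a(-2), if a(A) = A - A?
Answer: 0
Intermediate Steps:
a(A) = 0
T = 0 (T = -5 + 1**2*5 = -5 + 1*5 = -5 + 5 = 0)
t(B) = 0
(-34*t(u))*a(-2) = -34*0*0 = 0*0 = 0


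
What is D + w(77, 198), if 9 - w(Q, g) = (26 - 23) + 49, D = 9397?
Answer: 9354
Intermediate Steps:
w(Q, g) = -43 (w(Q, g) = 9 - ((26 - 23) + 49) = 9 - (3 + 49) = 9 - 1*52 = 9 - 52 = -43)
D + w(77, 198) = 9397 - 43 = 9354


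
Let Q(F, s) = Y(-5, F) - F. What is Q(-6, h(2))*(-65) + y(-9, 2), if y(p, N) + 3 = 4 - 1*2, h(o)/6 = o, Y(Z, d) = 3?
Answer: -586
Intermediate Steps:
h(o) = 6*o
y(p, N) = -1 (y(p, N) = -3 + (4 - 1*2) = -3 + (4 - 2) = -3 + 2 = -1)
Q(F, s) = 3 - F
Q(-6, h(2))*(-65) + y(-9, 2) = (3 - 1*(-6))*(-65) - 1 = (3 + 6)*(-65) - 1 = 9*(-65) - 1 = -585 - 1 = -586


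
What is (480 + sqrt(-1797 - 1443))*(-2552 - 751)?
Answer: -1585440 - 59454*I*sqrt(10) ≈ -1.5854e+6 - 1.8801e+5*I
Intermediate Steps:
(480 + sqrt(-1797 - 1443))*(-2552 - 751) = (480 + sqrt(-3240))*(-3303) = (480 + 18*I*sqrt(10))*(-3303) = -1585440 - 59454*I*sqrt(10)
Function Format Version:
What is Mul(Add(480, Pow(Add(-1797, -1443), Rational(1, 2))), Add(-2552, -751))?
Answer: Add(-1585440, Mul(-59454, I, Pow(10, Rational(1, 2)))) ≈ Add(-1.5854e+6, Mul(-1.8801e+5, I))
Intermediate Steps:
Mul(Add(480, Pow(Add(-1797, -1443), Rational(1, 2))), Add(-2552, -751)) = Mul(Add(480, Pow(-3240, Rational(1, 2))), -3303) = Mul(Add(480, Mul(18, I, Pow(10, Rational(1, 2)))), -3303) = Add(-1585440, Mul(-59454, I, Pow(10, Rational(1, 2))))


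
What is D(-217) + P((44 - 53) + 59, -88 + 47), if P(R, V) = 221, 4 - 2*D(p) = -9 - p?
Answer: 119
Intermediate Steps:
D(p) = 13/2 + p/2 (D(p) = 2 - (-9 - p)/2 = 2 + (9/2 + p/2) = 13/2 + p/2)
D(-217) + P((44 - 53) + 59, -88 + 47) = (13/2 + (½)*(-217)) + 221 = (13/2 - 217/2) + 221 = -102 + 221 = 119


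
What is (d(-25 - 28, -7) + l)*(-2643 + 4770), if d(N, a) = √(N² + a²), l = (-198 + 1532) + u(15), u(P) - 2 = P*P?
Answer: 3320247 + 2127*√2858 ≈ 3.4340e+6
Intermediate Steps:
u(P) = 2 + P² (u(P) = 2 + P*P = 2 + P²)
l = 1561 (l = (-198 + 1532) + (2 + 15²) = 1334 + (2 + 225) = 1334 + 227 = 1561)
(d(-25 - 28, -7) + l)*(-2643 + 4770) = (√((-25 - 28)² + (-7)²) + 1561)*(-2643 + 4770) = (√((-53)² + 49) + 1561)*2127 = (√(2809 + 49) + 1561)*2127 = (√2858 + 1561)*2127 = (1561 + √2858)*2127 = 3320247 + 2127*√2858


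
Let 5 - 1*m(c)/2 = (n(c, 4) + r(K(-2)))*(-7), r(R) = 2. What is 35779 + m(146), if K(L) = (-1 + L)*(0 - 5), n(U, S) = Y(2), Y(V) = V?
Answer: 35845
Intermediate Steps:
n(U, S) = 2
K(L) = 5 - 5*L (K(L) = (-1 + L)*(-5) = 5 - 5*L)
m(c) = 66 (m(c) = 10 - 2*(2 + 2)*(-7) = 10 - 8*(-7) = 10 - 2*(-28) = 10 + 56 = 66)
35779 + m(146) = 35779 + 66 = 35845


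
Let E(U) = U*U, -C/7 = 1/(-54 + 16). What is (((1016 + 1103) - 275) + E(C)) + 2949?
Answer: 6921141/1444 ≈ 4793.0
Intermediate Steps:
C = 7/38 (C = -7/(-54 + 16) = -7/(-38) = -7*(-1/38) = 7/38 ≈ 0.18421)
E(U) = U**2
(((1016 + 1103) - 275) + E(C)) + 2949 = (((1016 + 1103) - 275) + (7/38)**2) + 2949 = ((2119 - 275) + 49/1444) + 2949 = (1844 + 49/1444) + 2949 = 2662785/1444 + 2949 = 6921141/1444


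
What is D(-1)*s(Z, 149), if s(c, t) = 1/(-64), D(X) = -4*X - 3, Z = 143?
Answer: -1/64 ≈ -0.015625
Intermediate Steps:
D(X) = -3 - 4*X
s(c, t) = -1/64
D(-1)*s(Z, 149) = (-3 - 4*(-1))*(-1/64) = (-3 + 4)*(-1/64) = 1*(-1/64) = -1/64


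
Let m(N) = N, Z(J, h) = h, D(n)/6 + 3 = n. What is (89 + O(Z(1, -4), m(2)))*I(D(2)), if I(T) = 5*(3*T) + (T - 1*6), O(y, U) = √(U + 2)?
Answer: -9282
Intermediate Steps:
D(n) = -18 + 6*n
O(y, U) = √(2 + U)
I(T) = -6 + 16*T (I(T) = 15*T + (T - 6) = 15*T + (-6 + T) = -6 + 16*T)
(89 + O(Z(1, -4), m(2)))*I(D(2)) = (89 + √(2 + 2))*(-6 + 16*(-18 + 6*2)) = (89 + √4)*(-6 + 16*(-18 + 12)) = (89 + 2)*(-6 + 16*(-6)) = 91*(-6 - 96) = 91*(-102) = -9282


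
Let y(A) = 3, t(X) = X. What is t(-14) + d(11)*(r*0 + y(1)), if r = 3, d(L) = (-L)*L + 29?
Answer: -290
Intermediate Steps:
d(L) = 29 - L² (d(L) = -L² + 29 = 29 - L²)
t(-14) + d(11)*(r*0 + y(1)) = -14 + (29 - 1*11²)*(3*0 + 3) = -14 + (29 - 1*121)*(0 + 3) = -14 + (29 - 121)*3 = -14 - 92*3 = -14 - 276 = -290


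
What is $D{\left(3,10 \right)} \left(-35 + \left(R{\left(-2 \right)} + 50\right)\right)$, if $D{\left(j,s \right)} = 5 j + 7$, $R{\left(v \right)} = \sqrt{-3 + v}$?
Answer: $330 + 22 i \sqrt{5} \approx 330.0 + 49.193 i$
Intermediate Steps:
$D{\left(j,s \right)} = 7 + 5 j$
$D{\left(3,10 \right)} \left(-35 + \left(R{\left(-2 \right)} + 50\right)\right) = \left(7 + 5 \cdot 3\right) \left(-35 + \left(\sqrt{-3 - 2} + 50\right)\right) = \left(7 + 15\right) \left(-35 + \left(\sqrt{-5} + 50\right)\right) = 22 \left(-35 + \left(i \sqrt{5} + 50\right)\right) = 22 \left(-35 + \left(50 + i \sqrt{5}\right)\right) = 22 \left(15 + i \sqrt{5}\right) = 330 + 22 i \sqrt{5}$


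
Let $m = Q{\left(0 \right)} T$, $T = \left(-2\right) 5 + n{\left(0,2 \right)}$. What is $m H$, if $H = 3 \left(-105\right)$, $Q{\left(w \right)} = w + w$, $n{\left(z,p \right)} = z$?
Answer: $0$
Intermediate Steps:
$Q{\left(w \right)} = 2 w$
$H = -315$
$T = -10$ ($T = \left(-2\right) 5 + 0 = -10 + 0 = -10$)
$m = 0$ ($m = 2 \cdot 0 \left(-10\right) = 0 \left(-10\right) = 0$)
$m H = 0 \left(-315\right) = 0$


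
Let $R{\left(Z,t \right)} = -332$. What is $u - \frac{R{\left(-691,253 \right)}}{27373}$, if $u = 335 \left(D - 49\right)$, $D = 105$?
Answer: $\frac{513517812}{27373} \approx 18760.0$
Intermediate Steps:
$u = 18760$ ($u = 335 \left(105 - 49\right) = 335 \cdot 56 = 18760$)
$u - \frac{R{\left(-691,253 \right)}}{27373} = 18760 - - \frac{332}{27373} = 18760 + \frac{332}{27373} = \frac{513517812}{27373}$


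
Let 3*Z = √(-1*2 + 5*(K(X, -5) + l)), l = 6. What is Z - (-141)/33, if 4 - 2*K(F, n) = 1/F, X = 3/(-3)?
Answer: 47/11 + 3*√2/2 ≈ 6.3941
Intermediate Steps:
X = -1 (X = 3*(-⅓) = -1)
K(F, n) = 2 - 1/(2*F)
Z = 3*√2/2 (Z = √(-1*2 + 5*((2 - ½/(-1)) + 6))/3 = √(-2 + 5*((2 - ½*(-1)) + 6))/3 = √(-2 + 5*((2 + ½) + 6))/3 = √(-2 + 5*(5/2 + 6))/3 = √(-2 + 5*(17/2))/3 = √(-2 + 85/2)/3 = √(81/2)/3 = (9*√2/2)/3 = 3*√2/2 ≈ 2.1213)
Z - (-141)/33 = 3*√2/2 - (-141)/33 = 3*√2/2 - 3*(-47/33) = 3*√2/2 + 47/11 = 47/11 + 3*√2/2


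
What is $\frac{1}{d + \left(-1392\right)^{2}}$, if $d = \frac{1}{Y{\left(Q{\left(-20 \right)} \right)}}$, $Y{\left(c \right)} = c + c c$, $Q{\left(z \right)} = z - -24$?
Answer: $\frac{20}{38753281} \approx 5.1609 \cdot 10^{-7}$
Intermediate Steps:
$Q{\left(z \right)} = 24 + z$ ($Q{\left(z \right)} = z + 24 = 24 + z$)
$Y{\left(c \right)} = c + c^{2}$
$d = \frac{1}{20}$ ($d = \frac{1}{\left(24 - 20\right) \left(1 + \left(24 - 20\right)\right)} = \frac{1}{4 \left(1 + 4\right)} = \frac{1}{4 \cdot 5} = \frac{1}{20} \approx 0.05$)
$\frac{1}{d + \left(-1392\right)^{2}} = \frac{1}{\frac{1}{20} + \left(-1392\right)^{2}} = \frac{1}{\frac{1}{20} + 1937664} = \frac{1}{\frac{38753281}{20}} = \frac{20}{38753281}$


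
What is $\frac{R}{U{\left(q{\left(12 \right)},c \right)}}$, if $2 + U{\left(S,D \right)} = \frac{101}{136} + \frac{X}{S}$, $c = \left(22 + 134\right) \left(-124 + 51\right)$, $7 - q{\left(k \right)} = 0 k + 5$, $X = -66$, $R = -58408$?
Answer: $\frac{7943488}{4659} \approx 1705.0$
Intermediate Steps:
$q{\left(k \right)} = 2$ ($q{\left(k \right)} = 7 - \left(0 k + 5\right) = 7 - \left(0 + 5\right) = 7 - 5 = 2$)
$c = -11388$ ($c = 156 \left(-73\right) = -11388$)
$U{\left(S,D \right)} = - \frac{171}{136} - \frac{66}{S}$ ($U{\left(S,D \right)} = -2 + \left(\frac{101}{136} - \frac{66}{S}\right) = - \frac{171}{136} - \frac{66}{S}$)
$\frac{R}{U{\left(q{\left(12 \right)},c \right)}} = - \frac{58408}{- \frac{171}{136} - \frac{66}{2}} = - \frac{58408}{- \frac{171}{136} - 33} = - \frac{58408}{- \frac{4659}{136}} = \left(-58408\right) \left(- \frac{136}{4659}\right) = \frac{7943488}{4659}$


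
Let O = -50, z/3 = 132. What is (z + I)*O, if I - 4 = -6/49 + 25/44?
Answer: -21584025/1078 ≈ -20022.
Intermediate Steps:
z = 396 (z = 3*132 = 396)
I = 9585/2156 (I = 4 + (-6/49 + 25/44) = 4 + 961/2156 = 9585/2156 ≈ 4.4457)
(z + I)*O = (396 + 9585/2156)*(-50) = (863361/2156)*(-50) = -21584025/1078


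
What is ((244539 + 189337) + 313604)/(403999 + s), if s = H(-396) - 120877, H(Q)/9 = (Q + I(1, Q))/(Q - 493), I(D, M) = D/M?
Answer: 29238427680/11074756969 ≈ 2.6401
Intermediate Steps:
H(Q) = 9*(Q + 1/Q)/(-493 + Q) (H(Q) = 9*((Q + 1/Q)/(Q - 493)) = 9*((Q + 1/Q)/(-493 + Q)) = 9*(Q + 1/Q)/(-493 + Q))
s = -4728067915/39116 (s = 9*(1 + (-396)**2)/(-396*(-493 - 396)) - 120877 = 9*(-1/396)*(1 + 156816)/(-889) - 120877 = 9*(-1/396)*(-1/889)*156817 - 120877 = 156817/39116 - 120877 = -4728067915/39116 ≈ -1.2087e+5)
((244539 + 189337) + 313604)/(403999 + s) = ((244539 + 189337) + 313604)/(403999 - 4728067915/39116) = (433876 + 313604)/(11074756969/39116) = 747480*(39116/11074756969) = 29238427680/11074756969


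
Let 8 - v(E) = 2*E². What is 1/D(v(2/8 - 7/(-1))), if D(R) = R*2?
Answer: -4/777 ≈ -0.0051480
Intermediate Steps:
v(E) = 8 - 2*E²
D(R) = 2*R
1/D(v(2/8 - 7/(-1))) = 1/(2*(8 - 2*(2/8 - 7/(-1))²)) = 1/(2*(8 - 2*(2*(⅛) - 7*(-1))²)) = 1/(2*(8 - 2*(¼ + 7)²)) = 1/(2*(8 - 2*(29/4)²)) = 1/(2*(8 - 2*841/16)) = 1/(2*(8 - 841/8)) = 1/(2*(-777/8)) = 1/(-777/4) = -4/777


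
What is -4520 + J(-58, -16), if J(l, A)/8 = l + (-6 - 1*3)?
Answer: -5056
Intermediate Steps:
J(l, A) = -72 + 8*l (J(l, A) = 8*(l + (-6 - 1*3)) = 8*(l + (-6 - 3)) = 8*(l - 9) = 8*(-9 + l) = -72 + 8*l)
-4520 + J(-58, -16) = -4520 + (-72 + 8*(-58)) = -4520 + (-72 - 464) = -4520 - 536 = -5056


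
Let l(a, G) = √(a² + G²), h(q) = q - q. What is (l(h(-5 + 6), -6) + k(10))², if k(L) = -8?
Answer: 4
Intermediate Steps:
h(q) = 0
l(a, G) = √(G² + a²)
(l(h(-5 + 6), -6) + k(10))² = (√((-6)² + 0²) - 8)² = (√(36 + 0) - 8)² = (√36 - 8)² = (6 - 8)² = (-2)² = 4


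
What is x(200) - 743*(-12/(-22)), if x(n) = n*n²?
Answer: 87995542/11 ≈ 7.9996e+6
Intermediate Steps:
x(n) = n³
x(200) - 743*(-12/(-22)) = 200³ - 743*(-12/(-22)) = 8000000 - 743*(-12*(-1/22)) = 8000000 - 743*6/11 = 8000000 - 1*4458/11 = 8000000 - 4458/11 = 87995542/11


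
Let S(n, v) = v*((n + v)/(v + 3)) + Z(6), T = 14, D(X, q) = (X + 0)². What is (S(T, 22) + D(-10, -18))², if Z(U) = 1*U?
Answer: 11847364/625 ≈ 18956.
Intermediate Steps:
D(X, q) = X²
Z(U) = U
S(n, v) = 6 + v*(n + v)/(3 + v) (S(n, v) = v*((n + v)/(v + 3)) + 6 = v*((n + v)/(3 + v)) + 6 = v*(n + v)/(3 + v) + 6 = 6 + v*(n + v)/(3 + v))
(S(T, 22) + D(-10, -18))² = ((18 + 22² + 6*22 + 14*22)/(3 + 22) + (-10)²)² = ((18 + 484 + 132 + 308)/25 + 100)² = ((1/25)*942 + 100)² = (942/25 + 100)² = (3442/25)² = 11847364/625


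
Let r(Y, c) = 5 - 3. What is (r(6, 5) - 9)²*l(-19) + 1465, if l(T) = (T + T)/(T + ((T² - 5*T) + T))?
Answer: 16066/11 ≈ 1460.5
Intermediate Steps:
r(Y, c) = 2
l(T) = 2*T/(T² - 3*T) (l(T) = (2*T)/(T + (T² - 4*T)) = (2*T)/(T² - 3*T) = 2*T/(T² - 3*T))
(r(6, 5) - 9)²*l(-19) + 1465 = (2 - 9)²*(2/(-3 - 19)) + 1465 = (-7)²*(2/(-22)) + 1465 = 49*(2*(-1/22)) + 1465 = 49*(-1/11) + 1465 = -49/11 + 1465 = 16066/11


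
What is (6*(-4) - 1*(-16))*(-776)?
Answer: 6208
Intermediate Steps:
(6*(-4) - 1*(-16))*(-776) = (-24 + 16)*(-776) = -8*(-776) = 6208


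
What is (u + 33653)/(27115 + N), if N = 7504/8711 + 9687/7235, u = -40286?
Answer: -139346251935/569678913224 ≈ -0.24460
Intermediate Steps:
N = 138674897/63024085 (N = 7504*(1/8711) + 9687*(1/7235) = 7504/8711 + 9687/7235 = 138674897/63024085 ≈ 2.2003)
(u + 33653)/(27115 + N) = (-40286 + 33653)/(27115 + 138674897/63024085) = -6633/1709036739672/63024085 = -6633*63024085/1709036739672 = -139346251935/569678913224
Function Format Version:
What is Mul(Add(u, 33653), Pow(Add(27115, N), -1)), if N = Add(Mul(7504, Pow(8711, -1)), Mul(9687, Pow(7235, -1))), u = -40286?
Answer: Rational(-139346251935, 569678913224) ≈ -0.24460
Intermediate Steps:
N = Rational(138674897, 63024085) (N = Add(Mul(7504, Rational(1, 8711)), Mul(9687, Rational(1, 7235))) = Add(Rational(7504, 8711), Rational(9687, 7235)) = Rational(138674897, 63024085) ≈ 2.2003)
Mul(Add(u, 33653), Pow(Add(27115, N), -1)) = Mul(Add(-40286, 33653), Pow(Add(27115, Rational(138674897, 63024085)), -1)) = Mul(-6633, Pow(Rational(1709036739672, 63024085), -1)) = Mul(-6633, Rational(63024085, 1709036739672)) = Rational(-139346251935, 569678913224)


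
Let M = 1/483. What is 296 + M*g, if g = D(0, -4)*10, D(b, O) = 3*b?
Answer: 296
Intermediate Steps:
M = 1/483 ≈ 0.0020704
g = 0 (g = (3*0)*10 = 0*10 = 0)
296 + M*g = 296 + (1/483)*0 = 296 + 0 = 296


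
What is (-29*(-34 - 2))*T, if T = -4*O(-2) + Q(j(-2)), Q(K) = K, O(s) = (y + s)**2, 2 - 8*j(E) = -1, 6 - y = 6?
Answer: -32625/2 ≈ -16313.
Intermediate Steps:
y = 0 (y = 6 - 1*6 = 6 - 6 = 0)
j(E) = 3/8 (j(E) = 1/4 - 1/8*(-1) = 1/4 + 1/8 = 3/8)
O(s) = s**2 (O(s) = (0 + s)**2 = s**2)
T = -125/8 (T = -4*(-2)**2 + 3/8 = -4*4 + 3/8 = -16 + 3/8 = -125/8 ≈ -15.625)
(-29*(-34 - 2))*T = -29*(-34 - 2)*(-125/8) = -29*(-36)*(-125/8) = 1044*(-125/8) = -32625/2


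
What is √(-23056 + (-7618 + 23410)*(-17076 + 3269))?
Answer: 20*I*√545158 ≈ 14767.0*I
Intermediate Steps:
√(-23056 + (-7618 + 23410)*(-17076 + 3269)) = √(-23056 + 15792*(-13807)) = √(-23056 - 218040144) = √(-218063200) = 20*I*√545158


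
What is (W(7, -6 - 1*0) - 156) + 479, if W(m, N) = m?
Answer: 330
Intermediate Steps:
(W(7, -6 - 1*0) - 156) + 479 = (7 - 156) + 479 = -149 + 479 = 330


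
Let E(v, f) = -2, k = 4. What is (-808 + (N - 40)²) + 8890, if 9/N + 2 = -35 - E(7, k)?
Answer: 11885731/1225 ≈ 9702.6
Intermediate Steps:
N = -9/35 (N = 9/(-2 + (-35 - 1*(-2))) = 9/(-2 + (-35 + 2)) = 9/(-2 - 33) = 9/(-35) = 9*(-1/35) = -9/35 ≈ -0.25714)
(-808 + (N - 40)²) + 8890 = (-808 + (-9/35 - 40)²) + 8890 = (-808 + (-1409/35)²) + 8890 = (-808 + 1985281/1225) + 8890 = 995481/1225 + 8890 = 11885731/1225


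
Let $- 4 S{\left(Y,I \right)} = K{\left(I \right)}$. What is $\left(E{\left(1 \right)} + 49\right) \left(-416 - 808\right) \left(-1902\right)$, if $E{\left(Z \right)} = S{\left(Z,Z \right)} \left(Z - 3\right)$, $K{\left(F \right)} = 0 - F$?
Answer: $112910328$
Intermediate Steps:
$K{\left(F \right)} = - F$
$S{\left(Y,I \right)} = \frac{I}{4}$ ($S{\left(Y,I \right)} = - \frac{\left(-1\right) I}{4} = \frac{I}{4}$)
$E{\left(Z \right)} = \frac{Z \left(-3 + Z\right)}{4}$ ($E{\left(Z \right)} = \frac{Z}{4} \left(Z - 3\right) = \frac{Z}{4} \left(-3 + Z\right) = \frac{Z \left(-3 + Z\right)}{4}$)
$\left(E{\left(1 \right)} + 49\right) \left(-416 - 808\right) \left(-1902\right) = \left(\frac{1}{4} \cdot 1 \left(-3 + 1\right) + 49\right) \left(-416 - 808\right) \left(-1902\right) = \left(\frac{1}{4} \cdot 1 \left(-2\right) + 49\right) \left(-1224\right) \left(-1902\right) = \left(- \frac{1}{2} + 49\right) \left(-1224\right) \left(-1902\right) = \frac{97}{2} \left(-1224\right) \left(-1902\right) = \left(-59364\right) \left(-1902\right) = 112910328$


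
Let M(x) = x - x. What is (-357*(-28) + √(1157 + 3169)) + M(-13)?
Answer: 9996 + √4326 ≈ 10062.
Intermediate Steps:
M(x) = 0
(-357*(-28) + √(1157 + 3169)) + M(-13) = (-357*(-28) + √(1157 + 3169)) + 0 = (9996 + √4326) + 0 = 9996 + √4326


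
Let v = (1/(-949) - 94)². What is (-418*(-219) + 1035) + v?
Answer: 91332827626/900601 ≈ 1.0141e+5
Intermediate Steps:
v = 7957888849/900601 (v = (-1/949 - 94)² = (-89207/949)² = 7957888849/900601 ≈ 8836.2)
(-418*(-219) + 1035) + v = (-418*(-219) + 1035) + 7957888849/900601 = (91542 + 1035) + 7957888849/900601 = 92577 + 7957888849/900601 = 91332827626/900601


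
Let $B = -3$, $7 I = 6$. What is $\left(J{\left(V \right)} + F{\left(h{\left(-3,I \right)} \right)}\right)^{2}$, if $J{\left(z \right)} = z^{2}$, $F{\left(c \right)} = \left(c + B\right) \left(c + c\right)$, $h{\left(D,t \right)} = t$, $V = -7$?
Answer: $\frac{4932841}{2401} \approx 2054.5$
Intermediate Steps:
$I = \frac{6}{7}$ ($I = \frac{1}{7} \cdot 6 = \frac{6}{7} \approx 0.85714$)
$F{\left(c \right)} = 2 c \left(-3 + c\right)$ ($F{\left(c \right)} = \left(c - 3\right) \left(c + c\right) = \left(-3 + c\right) 2 c = 2 c \left(-3 + c\right)$)
$\left(J{\left(V \right)} + F{\left(h{\left(-3,I \right)} \right)}\right)^{2} = \left(\left(-7\right)^{2} + 2 \cdot \frac{6}{7} \left(-3 + \frac{6}{7}\right)\right)^{2} = \left(49 + 2 \cdot \frac{6}{7} \left(- \frac{15}{7}\right)\right)^{2} = \left(49 - \frac{180}{49}\right)^{2} = \left(\frac{2221}{49}\right)^{2} = \frac{4932841}{2401}$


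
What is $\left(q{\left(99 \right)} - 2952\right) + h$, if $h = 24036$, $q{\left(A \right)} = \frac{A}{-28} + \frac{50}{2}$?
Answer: $\frac{590953}{28} \approx 21105.0$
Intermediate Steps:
$q{\left(A \right)} = 25 - \frac{A}{28}$ ($q{\left(A \right)} = A \left(- \frac{1}{28}\right) + 50 \cdot \frac{1}{2} = - \frac{A}{28} + 25 = 25 - \frac{A}{28}$)
$\left(q{\left(99 \right)} - 2952\right) + h = \left(\left(25 - \frac{99}{28}\right) - 2952\right) + 24036 = \left(\frac{601}{28} - 2952\right) + 24036 = - \frac{82055}{28} + 24036 = \frac{590953}{28}$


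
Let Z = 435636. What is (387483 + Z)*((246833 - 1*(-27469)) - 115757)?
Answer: 130501401855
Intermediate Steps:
(387483 + Z)*((246833 - 1*(-27469)) - 115757) = (387483 + 435636)*((246833 - 1*(-27469)) - 115757) = 823119*((246833 + 27469) - 115757) = 823119*(274302 - 115757) = 823119*158545 = 130501401855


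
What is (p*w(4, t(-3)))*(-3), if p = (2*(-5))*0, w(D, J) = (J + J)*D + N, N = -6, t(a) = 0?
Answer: 0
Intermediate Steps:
w(D, J) = -6 + 2*D*J (w(D, J) = (J + J)*D - 6 = (2*J)*D - 6 = 2*D*J - 6 = -6 + 2*D*J)
p = 0 (p = -10*0 = 0)
(p*w(4, t(-3)))*(-3) = (0*(-6 + 2*4*0))*(-3) = (0*(-6 + 0))*(-3) = (0*(-6))*(-3) = 0*(-3) = 0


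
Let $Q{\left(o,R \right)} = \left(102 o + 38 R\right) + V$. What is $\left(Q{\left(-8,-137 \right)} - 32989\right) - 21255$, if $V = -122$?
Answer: $-60388$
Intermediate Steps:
$Q{\left(o,R \right)} = -122 + 38 R + 102 o$ ($Q{\left(o,R \right)} = \left(102 o + 38 R\right) - 122 = \left(38 R + 102 o\right) - 122 = -122 + 38 R + 102 o$)
$\left(Q{\left(-8,-137 \right)} - 32989\right) - 21255 = \left(\left(-122 + 38 \left(-137\right) + 102 \left(-8\right)\right) - 32989\right) - 21255 = \left(\left(-122 - 5206 - 816\right) - 32989\right) - 21255 = \left(-6144 - 32989\right) - 21255 = -39133 - 21255 = -60388$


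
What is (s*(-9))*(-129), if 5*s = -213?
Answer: -247293/5 ≈ -49459.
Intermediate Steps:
s = -213/5 (s = (⅕)*(-213) = -213/5 ≈ -42.600)
(s*(-9))*(-129) = -213/5*(-9)*(-129) = (1917/5)*(-129) = -247293/5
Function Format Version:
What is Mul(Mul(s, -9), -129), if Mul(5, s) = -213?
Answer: Rational(-247293, 5) ≈ -49459.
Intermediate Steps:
s = Rational(-213, 5) (s = Mul(Rational(1, 5), -213) = Rational(-213, 5) ≈ -42.600)
Mul(Mul(s, -9), -129) = Mul(Mul(Rational(-213, 5), -9), -129) = Mul(Rational(1917, 5), -129) = Rational(-247293, 5)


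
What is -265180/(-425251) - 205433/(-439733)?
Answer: 203968985623/186996897983 ≈ 1.0908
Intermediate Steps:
-265180/(-425251) - 205433/(-439733) = -265180*(-1/425251) - 205433*(-1/439733) = 265180/425251 + 205433/439733 = 203968985623/186996897983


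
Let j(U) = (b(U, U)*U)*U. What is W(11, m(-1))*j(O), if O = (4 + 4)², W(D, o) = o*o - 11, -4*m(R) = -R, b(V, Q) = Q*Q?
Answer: -183500800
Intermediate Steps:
b(V, Q) = Q²
m(R) = R/4 (m(R) = -(-1)*R/4 = R/4)
W(D, o) = -11 + o² (W(D, o) = o² - 11 = -11 + o²)
O = 64 (O = 8² = 64)
j(U) = U⁴ (j(U) = (U²*U)*U = U³*U = U⁴)
W(11, m(-1))*j(O) = (-11 + ((¼)*(-1))²)*64⁴ = (-11 + (-¼)²)*16777216 = (-11 + 1/16)*16777216 = -175/16*16777216 = -183500800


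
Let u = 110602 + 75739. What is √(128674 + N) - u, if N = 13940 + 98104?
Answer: -186341 + √240718 ≈ -1.8585e+5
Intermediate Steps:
u = 186341
N = 112044
√(128674 + N) - u = √(128674 + 112044) - 1*186341 = √240718 - 186341 = -186341 + √240718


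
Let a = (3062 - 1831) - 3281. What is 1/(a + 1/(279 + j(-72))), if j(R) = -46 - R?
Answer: -305/625249 ≈ -0.00048781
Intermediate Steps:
a = -2050 (a = 1231 - 3281 = -2050)
1/(a + 1/(279 + j(-72))) = 1/(-2050 + 1/(279 + (-46 - 1*(-72)))) = 1/(-2050 + 1/(279 + (-46 + 72))) = 1/(-2050 + 1/(279 + 26)) = 1/(-2050 + 1/305) = 1/(-625249/305) = -305/625249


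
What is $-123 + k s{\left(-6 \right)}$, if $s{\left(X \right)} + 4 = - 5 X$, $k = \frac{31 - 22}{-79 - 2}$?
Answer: $- \frac{1133}{9} \approx -125.89$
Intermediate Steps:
$k = - \frac{1}{9}$ ($k = \frac{9}{-81} = 9 \left(- \frac{1}{81}\right) = - \frac{1}{9} \approx -0.11111$)
$s{\left(X \right)} = -4 - 5 X$
$-123 + k s{\left(-6 \right)} = -123 - \frac{-4 - -30}{9} = -123 - \frac{-4 + 30}{9} = -123 - \frac{26}{9} = - \frac{1133}{9}$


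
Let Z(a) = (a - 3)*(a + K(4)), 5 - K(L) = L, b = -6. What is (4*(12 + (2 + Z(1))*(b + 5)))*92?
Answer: 5152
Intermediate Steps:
K(L) = 5 - L
Z(a) = (1 + a)*(-3 + a) (Z(a) = (a - 3)*(a + (5 - 1*4)) = (-3 + a)*(a + (5 - 4)) = (-3 + a)*(a + 1) = (-3 + a)*(1 + a) = (1 + a)*(-3 + a))
(4*(12 + (2 + Z(1))*(b + 5)))*92 = (4*(12 + (2 + (-3 + 1² - 2*1))*(-6 + 5)))*92 = (4*(12 + (2 + (-3 + 1 - 2))*(-1)))*92 = (4*(12 + (2 - 4)*(-1)))*92 = (4*(12 - 2*(-1)))*92 = (4*(12 + 2))*92 = (4*14)*92 = 56*92 = 5152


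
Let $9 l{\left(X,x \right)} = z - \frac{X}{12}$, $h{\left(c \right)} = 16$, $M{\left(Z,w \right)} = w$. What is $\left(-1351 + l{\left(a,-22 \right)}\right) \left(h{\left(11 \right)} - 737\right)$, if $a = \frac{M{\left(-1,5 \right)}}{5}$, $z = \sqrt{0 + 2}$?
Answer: $\frac{105200389}{108} - \frac{721 \sqrt{2}}{9} \approx 9.7396 \cdot 10^{5}$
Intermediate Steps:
$z = \sqrt{2} \approx 1.4142$
$a = 1$ ($a = \frac{5}{5} = 5 \cdot \frac{1}{5} = 1$)
$l{\left(X,x \right)} = - \frac{X}{108} + \frac{\sqrt{2}}{9}$ ($l{\left(X,x \right)} = \frac{\sqrt{2} - \frac{X}{12}}{9} = - \frac{X}{108} + \frac{\sqrt{2}}{9}$)
$\left(-1351 + l{\left(a,-22 \right)}\right) \left(h{\left(11 \right)} - 737\right) = \left(-1351 + \left(\left(- \frac{1}{108}\right) 1 + \frac{\sqrt{2}}{9}\right)\right) \left(16 - 737\right) = \left(-1351 - \left(\frac{1}{108} - \frac{\sqrt{2}}{9}\right)\right) \left(16 - 737\right) = \left(- \frac{145909}{108} + \frac{\sqrt{2}}{9}\right) \left(-721\right) = \frac{105200389}{108} - \frac{721 \sqrt{2}}{9}$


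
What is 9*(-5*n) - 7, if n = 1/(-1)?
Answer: 38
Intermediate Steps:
n = -1
9*(-5*n) - 7 = 9*(-5*(-1)) - 7 = 9*5 - 7 = 45 - 7 = 38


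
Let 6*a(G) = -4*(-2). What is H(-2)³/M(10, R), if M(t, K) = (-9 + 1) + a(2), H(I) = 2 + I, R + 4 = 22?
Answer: 0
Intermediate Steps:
R = 18 (R = -4 + 22 = 18)
a(G) = 4/3 (a(G) = (-4*(-2))/6 = (⅙)*8 = 4/3)
M(t, K) = -20/3 (M(t, K) = (-9 + 1) + 4/3 = -8 + 4/3 = -20/3)
H(-2)³/M(10, R) = (2 - 2)³/(-20/3) = 0³*(-3/20) = 0*(-3/20) = 0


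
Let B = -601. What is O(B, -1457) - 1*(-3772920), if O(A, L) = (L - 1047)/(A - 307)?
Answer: 856453466/227 ≈ 3.7729e+6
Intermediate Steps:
O(A, L) = (-1047 + L)/(-307 + A)
O(B, -1457) - 1*(-3772920) = (-1047 - 1457)/(-307 - 601) - 1*(-3772920) = -2504/(-908) + 3772920 = -1/908*(-2504) + 3772920 = 626/227 + 3772920 = 856453466/227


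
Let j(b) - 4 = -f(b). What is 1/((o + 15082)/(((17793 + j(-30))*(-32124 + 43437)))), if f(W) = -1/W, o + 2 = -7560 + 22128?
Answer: 2013370839/296480 ≈ 6790.9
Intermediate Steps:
o = 14566 (o = -2 + (-7560 + 22128) = -2 + 14568 = 14566)
j(b) = 4 + 1/b (j(b) = 4 - (-1)/b = 4 + 1/b)
1/((o + 15082)/(((17793 + j(-30))*(-32124 + 43437)))) = 1/((14566 + 15082)/(((17793 + (4 + 1/(-30)))*(-32124 + 43437)))) = 1/(29648/(((17793 + (4 - 1/30))*11313))) = 1/(29648/(((17793 + 119/30)*11313))) = 1/(29648/(((533909/30)*11313))) = 1/(29648/(2013370839/10)) = 1/(29648*(10/2013370839)) = 1/(296480/2013370839) = 2013370839/296480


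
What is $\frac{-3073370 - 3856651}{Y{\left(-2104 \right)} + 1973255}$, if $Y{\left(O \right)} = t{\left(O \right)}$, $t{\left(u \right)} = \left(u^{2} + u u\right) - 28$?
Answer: $- \frac{2310007}{3608953} \approx -0.64008$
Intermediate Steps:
$t{\left(u \right)} = -28 + 2 u^{2}$ ($t{\left(u \right)} = \left(u^{2} + u^{2}\right) - 28 = 2 u^{2} - 28 = -28 + 2 u^{2}$)
$Y{\left(O \right)} = -28 + 2 O^{2}$
$\frac{-3073370 - 3856651}{Y{\left(-2104 \right)} + 1973255} = \frac{-3073370 - 3856651}{\left(-28 + 2 \left(-2104\right)^{2}\right) + 1973255} = - \frac{6930021}{\left(-28 + 2 \cdot 4426816\right) + 1973255} = - \frac{6930021}{\left(-28 + 8853632\right) + 1973255} = - \frac{6930021}{8853604 + 1973255} = - \frac{6930021}{10826859} = \left(-6930021\right) \frac{1}{10826859} = - \frac{2310007}{3608953}$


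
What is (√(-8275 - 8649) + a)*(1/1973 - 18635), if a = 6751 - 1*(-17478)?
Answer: -890824105566/1973 - 73533708*I*√4231/1973 ≈ -4.5151e+8 - 2.4243e+6*I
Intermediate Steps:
a = 24229 (a = 6751 + 17478 = 24229)
(√(-8275 - 8649) + a)*(1/1973 - 18635) = (√(-8275 - 8649) + 24229)*(1/1973 - 18635) = (√(-16924) + 24229)*(1/1973 - 18635) = (2*I*√4231 + 24229)*(-36766854/1973) = (24229 + 2*I*√4231)*(-36766854/1973) = -890824105566/1973 - 73533708*I*√4231/1973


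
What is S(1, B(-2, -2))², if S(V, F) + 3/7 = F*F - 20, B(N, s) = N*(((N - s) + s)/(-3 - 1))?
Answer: 18496/49 ≈ 377.47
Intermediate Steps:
B(N, s) = -N²/4 (B(N, s) = N*(N/(-4)) = N*(N*(-¼)) = N*(-N/4) = -N²/4)
S(V, F) = -143/7 + F² (S(V, F) = -3/7 + (F*F - 20) = -3/7 + (F² - 20) = -3/7 + (-20 + F²) = -143/7 + F²)
S(1, B(-2, -2))² = (-143/7 + (-¼*(-2)²)²)² = (-143/7 + (-¼*4)²)² = (-143/7 + (-1)²)² = (-143/7 + 1)² = (-136/7)² = 18496/49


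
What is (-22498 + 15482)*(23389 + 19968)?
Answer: -304192712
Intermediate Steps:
(-22498 + 15482)*(23389 + 19968) = -7016*43357 = -304192712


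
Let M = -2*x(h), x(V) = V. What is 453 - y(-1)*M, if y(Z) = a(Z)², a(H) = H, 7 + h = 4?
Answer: 447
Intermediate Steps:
h = -3 (h = -7 + 4 = -3)
y(Z) = Z²
M = 6 (M = -2*(-3) = 6)
453 - y(-1)*M = 453 - (-1)²*6 = 453 - 6 = 447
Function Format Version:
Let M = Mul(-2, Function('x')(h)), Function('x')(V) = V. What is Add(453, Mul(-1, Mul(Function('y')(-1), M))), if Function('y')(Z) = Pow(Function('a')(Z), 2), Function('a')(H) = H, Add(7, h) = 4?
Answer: 447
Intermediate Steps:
h = -3 (h = Add(-7, 4) = -3)
Function('y')(Z) = Pow(Z, 2)
M = 6 (M = Mul(-2, -3) = 6)
Add(453, Mul(-1, Mul(Function('y')(-1), M))) = Add(453, Mul(-1, Mul(Pow(-1, 2), 6))) = Add(453, Mul(-1, Mul(1, 6))) = Add(453, Mul(-1, 6)) = Add(453, -6) = 447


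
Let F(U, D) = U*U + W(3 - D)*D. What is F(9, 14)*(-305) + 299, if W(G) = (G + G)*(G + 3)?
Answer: -775926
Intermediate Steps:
W(G) = 2*G*(3 + G) (W(G) = (2*G)*(3 + G) = 2*G*(3 + G))
F(U, D) = U**2 + 2*D*(3 - D)*(6 - D) (F(U, D) = U*U + (2*(3 - D)*(3 + (3 - D)))*D = U**2 + (2*(3 - D)*(6 - D))*D = U**2 + 2*D*(3 - D)*(6 - D))
F(9, 14)*(-305) + 299 = (9**2 + 2*14*(-6 + 14)*(-3 + 14))*(-305) + 299 = (81 + 2*14*8*11)*(-305) + 299 = (81 + 2464)*(-305) + 299 = 2545*(-305) + 299 = -776225 + 299 = -775926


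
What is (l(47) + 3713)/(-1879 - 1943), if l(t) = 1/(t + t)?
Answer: -116341/119756 ≈ -0.97148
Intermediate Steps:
l(t) = 1/(2*t)
(l(47) + 3713)/(-1879 - 1943) = ((½)/47 + 3713)/(-1879 - 1943) = ((½)*(1/47) + 3713)/(-3822) = (1/94 + 3713)*(-1/3822) = (349023/94)*(-1/3822) = -116341/119756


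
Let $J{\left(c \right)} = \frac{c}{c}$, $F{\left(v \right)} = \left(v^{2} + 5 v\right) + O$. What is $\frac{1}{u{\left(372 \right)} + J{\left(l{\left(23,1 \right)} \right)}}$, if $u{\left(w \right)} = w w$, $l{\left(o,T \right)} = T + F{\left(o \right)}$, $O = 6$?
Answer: $\frac{1}{138385} \approx 7.2262 \cdot 10^{-6}$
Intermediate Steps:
$F{\left(v \right)} = 6 + v^{2} + 5 v$ ($F{\left(v \right)} = \left(v^{2} + 5 v\right) + 6 = 6 + v^{2} + 5 v$)
$l{\left(o,T \right)} = 6 + T + o^{2} + 5 o$ ($l{\left(o,T \right)} = T + \left(6 + o^{2} + 5 o\right) = 6 + T + o^{2} + 5 o$)
$u{\left(w \right)} = w^{2}$
$J{\left(c \right)} = 1$
$\frac{1}{u{\left(372 \right)} + J{\left(l{\left(23,1 \right)} \right)}} = \frac{1}{372^{2} + 1} = \frac{1}{138384 + 1} = \frac{1}{138385}$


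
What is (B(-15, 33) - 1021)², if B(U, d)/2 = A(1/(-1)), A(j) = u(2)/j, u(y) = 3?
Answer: 1054729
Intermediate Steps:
A(j) = 3/j
B(U, d) = -6 (B(U, d) = 2*(3/(1/(-1))) = 2*(3/(-1)) = 2*(3*(-1)) = 2*(-3) = -6)
(B(-15, 33) - 1021)² = (-6 - 1021)² = (-1027)² = 1054729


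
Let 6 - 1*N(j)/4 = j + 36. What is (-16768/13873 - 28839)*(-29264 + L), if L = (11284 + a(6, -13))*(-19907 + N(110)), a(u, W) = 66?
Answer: 92955168522288510/13873 ≈ 6.7004e+12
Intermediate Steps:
N(j) = -120 - 4*j (N(j) = 24 - 4*(j + 36) = 24 - 4*(36 + j) = 24 + (-144 - 4*j) = -120 - 4*j)
L = -232300450 (L = (11284 + 66)*(-19907 + (-120 - 4*110)) = 11350*(-19907 + (-120 - 440)) = 11350*(-19907 - 560) = 11350*(-20467) = -232300450)
(-16768/13873 - 28839)*(-29264 + L) = (-16768/13873 - 28839)*(-29264 - 232300450) = (-16768*1/13873 - 28839)*(-232329714) = (-16768/13873 - 28839)*(-232329714) = -400100215/13873*(-232329714) = 92955168522288510/13873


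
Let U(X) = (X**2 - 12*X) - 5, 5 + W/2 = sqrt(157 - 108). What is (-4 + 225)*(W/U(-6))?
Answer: 884/103 ≈ 8.5825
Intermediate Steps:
W = 4 (W = -10 + 2*sqrt(157 - 108) = -10 + 2*sqrt(49) = -10 + 2*7 = -10 + 14 = 4)
U(X) = -5 + X**2 - 12*X
(-4 + 225)*(W/U(-6)) = (-4 + 225)*(4/(-5 + (-6)**2 - 12*(-6))) = 221*(4/(-5 + 36 + 72)) = 221*(4/103) = 884/103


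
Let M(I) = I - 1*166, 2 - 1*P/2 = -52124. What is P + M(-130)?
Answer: 103956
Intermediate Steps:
P = 104252 (P = 4 - 2*(-52124) = 4 + 104248 = 104252)
M(I) = -166 + I (M(I) = I - 166 = -166 + I)
P + M(-130) = 104252 + (-166 - 130) = 104252 - 296 = 103956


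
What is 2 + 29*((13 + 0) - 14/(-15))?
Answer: 6091/15 ≈ 406.07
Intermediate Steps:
2 + 29*((13 + 0) - 14/(-15)) = 2 + 29*(13 - 14*(-1/15)) = 2 + 29*(13 + 14/15) = 2 + 29*(209/15) = 2 + 6061/15 = 6091/15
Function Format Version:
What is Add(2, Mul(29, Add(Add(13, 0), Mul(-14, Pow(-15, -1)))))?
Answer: Rational(6091, 15) ≈ 406.07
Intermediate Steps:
Add(2, Mul(29, Add(Add(13, 0), Mul(-14, Pow(-15, -1))))) = Add(2, Mul(29, Add(13, Mul(-14, Rational(-1, 15))))) = Add(2, Mul(29, Add(13, Rational(14, 15)))) = Add(2, Mul(29, Rational(209, 15))) = Add(2, Rational(6061, 15)) = Rational(6091, 15)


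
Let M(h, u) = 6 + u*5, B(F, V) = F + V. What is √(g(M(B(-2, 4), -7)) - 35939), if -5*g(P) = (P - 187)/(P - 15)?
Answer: I*√108718445/55 ≈ 189.58*I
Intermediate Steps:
M(h, u) = 6 + 5*u
g(P) = -(-187 + P)/(5*(-15 + P)) (g(P) = -(P - 187)/(5*(P - 15)) = -(-187 + P)/(5*(-15 + P)))
√(g(M(B(-2, 4), -7)) - 35939) = √((187 - (6 + 5*(-7)))/(5*(-15 + (6 + 5*(-7)))) - 35939) = √((187 - (6 - 35))/(5*(-15 + (6 - 35))) - 35939) = √((187 - 1*(-29))/(5*(-15 - 29)) - 35939) = √((⅕)*(187 + 29)/(-44) - 35939) = √((⅕)*(-1/44)*216 - 35939) = √(-54/55 - 35939) = √(-1976699/55) = I*√108718445/55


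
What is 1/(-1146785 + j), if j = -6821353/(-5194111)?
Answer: -5194111/5956521761782 ≈ -8.7200e-7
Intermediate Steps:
j = 6821353/5194111 (j = -6821353*(-1/5194111) = 6821353/5194111 ≈ 1.3133)
1/(-1146785 + j) = 1/(-1146785 + 6821353/5194111) = 1/(-5956521761782/5194111) = -5194111/5956521761782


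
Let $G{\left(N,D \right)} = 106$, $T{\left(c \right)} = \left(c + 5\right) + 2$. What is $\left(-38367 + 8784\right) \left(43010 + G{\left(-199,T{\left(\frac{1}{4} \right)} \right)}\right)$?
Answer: $-1275500628$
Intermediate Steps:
$T{\left(c \right)} = 7 + c$ ($T{\left(c \right)} = \left(5 + c\right) + 2 = 7 + c$)
$\left(-38367 + 8784\right) \left(43010 + G{\left(-199,T{\left(\frac{1}{4} \right)} \right)}\right) = \left(-38367 + 8784\right) \left(43010 + 106\right) = \left(-29583\right) 43116 = -1275500628$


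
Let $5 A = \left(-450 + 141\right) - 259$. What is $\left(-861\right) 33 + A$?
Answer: $- \frac{142633}{5} \approx -28527.0$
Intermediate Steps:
$A = - \frac{568}{5}$ ($A = \frac{\left(-450 + 141\right) - 259}{5} = \frac{-309 - 259}{5} = \frac{1}{5} \left(-568\right) = - \frac{568}{5} \approx -113.6$)
$\left(-861\right) 33 + A = \left(-861\right) 33 - \frac{568}{5} = -28413 - \frac{568}{5} = - \frac{142633}{5}$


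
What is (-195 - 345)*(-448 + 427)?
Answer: 11340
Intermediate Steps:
(-195 - 345)*(-448 + 427) = -540*(-21) = 11340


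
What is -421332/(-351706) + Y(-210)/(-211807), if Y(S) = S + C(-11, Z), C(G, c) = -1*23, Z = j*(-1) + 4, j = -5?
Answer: 44661507211/37246896371 ≈ 1.1991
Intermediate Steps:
Z = 9 (Z = -5*(-1) + 4 = 5 + 4 = 9)
C(G, c) = -23
Y(S) = -23 + S (Y(S) = S - 23 = -23 + S)
-421332/(-351706) + Y(-210)/(-211807) = -421332/(-351706) + (-23 - 210)/(-211807) = -421332*(-1/351706) - 233*(-1/211807) = 210666/175853 + 233/211807 = 44661507211/37246896371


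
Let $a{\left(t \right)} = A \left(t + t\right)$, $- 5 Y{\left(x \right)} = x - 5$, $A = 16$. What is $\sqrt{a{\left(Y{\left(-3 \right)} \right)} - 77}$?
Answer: $\frac{i \sqrt{645}}{5} \approx 5.0794 i$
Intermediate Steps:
$Y{\left(x \right)} = 1 - \frac{x}{5}$ ($Y{\left(x \right)} = - \frac{x - 5}{5} = - \frac{-5 + x}{5} = 1 - \frac{x}{5}$)
$a{\left(t \right)} = 32 t$ ($a{\left(t \right)} = 16 \left(t + t\right) = 16 \cdot 2 t = 32 t$)
$\sqrt{a{\left(Y{\left(-3 \right)} \right)} - 77} = \sqrt{32 \left(1 - - \frac{3}{5}\right) - 77} = \sqrt{32 \left(1 + \frac{3}{5}\right) - 77} = \sqrt{32 \cdot \frac{8}{5} - 77} = \sqrt{\frac{256}{5} - 77} = \sqrt{- \frac{129}{5}} = \frac{i \sqrt{645}}{5}$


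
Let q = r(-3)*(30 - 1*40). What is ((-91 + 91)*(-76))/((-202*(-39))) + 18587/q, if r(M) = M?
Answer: 18587/30 ≈ 619.57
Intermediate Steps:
q = 30 (q = -3*(30 - 1*40) = -3*(30 - 40) = -3*(-10) = 30)
((-91 + 91)*(-76))/((-202*(-39))) + 18587/q = ((-91 + 91)*(-76))/((-202*(-39))) + 18587/30 = (0*(-76))/7878 + 18587*(1/30) = 0*(1/7878) + 18587/30 = 0 + 18587/30 = 18587/30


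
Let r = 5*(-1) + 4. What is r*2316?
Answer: -2316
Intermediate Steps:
r = -1 (r = -5 + 4 = -1)
r*2316 = -1*2316 = -2316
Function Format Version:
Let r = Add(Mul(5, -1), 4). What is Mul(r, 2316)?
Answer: -2316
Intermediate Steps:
r = -1 (r = Add(-5, 4) = -1)
Mul(r, 2316) = Mul(-1, 2316) = -2316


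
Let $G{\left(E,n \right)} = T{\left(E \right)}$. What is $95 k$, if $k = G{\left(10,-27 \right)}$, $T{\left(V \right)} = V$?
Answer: $950$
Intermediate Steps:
$G{\left(E,n \right)} = E$
$k = 10$
$95 k = 95 \cdot 10 = 950$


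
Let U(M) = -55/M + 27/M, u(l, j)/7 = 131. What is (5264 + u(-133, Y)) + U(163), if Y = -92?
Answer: 1007475/163 ≈ 6180.8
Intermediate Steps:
u(l, j) = 917 (u(l, j) = 7*131 = 917)
U(M) = -28/M
(5264 + u(-133, Y)) + U(163) = (5264 + 917) - 28/163 = 6181 - 28*1/163 = 6181 - 28/163 = 1007475/163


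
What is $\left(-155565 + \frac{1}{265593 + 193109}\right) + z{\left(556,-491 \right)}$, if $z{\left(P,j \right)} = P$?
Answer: $- \frac{71102938317}{458702} \approx -1.5501 \cdot 10^{5}$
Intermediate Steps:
$\left(-155565 + \frac{1}{265593 + 193109}\right) + z{\left(556,-491 \right)} = \left(-155565 + \frac{1}{265593 + 193109}\right) + 556 = \left(-155565 + \frac{1}{458702}\right) + 556 = - \frac{71357976629}{458702} + 556 = - \frac{71102938317}{458702}$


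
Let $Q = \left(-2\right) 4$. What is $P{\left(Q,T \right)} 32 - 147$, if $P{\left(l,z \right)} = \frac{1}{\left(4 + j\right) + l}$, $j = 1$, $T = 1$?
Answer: $- \frac{473}{3} \approx -157.67$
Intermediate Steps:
$Q = -8$
$P{\left(l,z \right)} = \frac{1}{5 + l}$ ($P{\left(l,z \right)} = \frac{1}{\left(4 + 1\right) + l} = \frac{1}{5 + l}$)
$P{\left(Q,T \right)} 32 - 147 = \frac{1}{5 - 8} \cdot 32 - 147 = \frac{1}{-3} \cdot 32 - 147 = \left(- \frac{1}{3}\right) 32 - 147 = - \frac{32}{3} - 147 = - \frac{473}{3}$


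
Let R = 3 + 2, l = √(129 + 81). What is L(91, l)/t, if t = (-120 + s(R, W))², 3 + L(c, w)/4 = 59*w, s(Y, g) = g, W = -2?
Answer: -3/3721 + 59*√210/3721 ≈ 0.22897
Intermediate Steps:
l = √210 ≈ 14.491
R = 5
L(c, w) = -12 + 236*w (L(c, w) = -12 + 4*(59*w) = -12 + 236*w)
t = 14884 (t = (-120 - 2)² = (-122)² = 14884)
L(91, l)/t = (-12 + 236*√210)/14884 = (-12 + 236*√210)*(1/14884) = -3/3721 + 59*√210/3721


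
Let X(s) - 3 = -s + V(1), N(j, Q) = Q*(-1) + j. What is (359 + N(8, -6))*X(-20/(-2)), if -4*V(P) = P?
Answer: -10817/4 ≈ -2704.3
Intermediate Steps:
V(P) = -P/4
N(j, Q) = j - Q (N(j, Q) = -Q + j = j - Q)
X(s) = 11/4 - s (X(s) = 3 + (-s - 1/4*1) = 3 + (-s - 1/4) = 3 + (-1/4 - s) = 11/4 - s)
(359 + N(8, -6))*X(-20/(-2)) = (359 + (8 - 1*(-6)))*(11/4 - (-20)/(-2)) = (359 + (8 + 6))*(11/4 - (-20)*(-1)/2) = (359 + 14)*(11/4 - 1*10) = 373*(11/4 - 10) = 373*(-29/4) = -10817/4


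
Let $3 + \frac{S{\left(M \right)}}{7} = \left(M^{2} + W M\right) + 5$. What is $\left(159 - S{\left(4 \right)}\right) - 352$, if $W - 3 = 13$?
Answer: $-767$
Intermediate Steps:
$W = 16$ ($W = 3 + 13 = 16$)
$S{\left(M \right)} = 14 + 7 M^{2} + 112 M$ ($S{\left(M \right)} = -21 + 7 \left(\left(M^{2} + 16 M\right) + 5\right) = -21 + 7 \left(5 + M^{2} + 16 M\right) = -21 + \left(35 + 7 M^{2} + 112 M\right) = 14 + 7 M^{2} + 112 M$)
$\left(159 - S{\left(4 \right)}\right) - 352 = \left(159 - \left(14 + 7 \cdot 4^{2} + 112 \cdot 4\right)\right) - 352 = \left(159 - \left(14 + 7 \cdot 16 + 448\right)\right) - 352 = \left(159 - \left(14 + 112 + 448\right)\right) - 352 = \left(159 - 574\right) - 352 = -415 - 352 = -767$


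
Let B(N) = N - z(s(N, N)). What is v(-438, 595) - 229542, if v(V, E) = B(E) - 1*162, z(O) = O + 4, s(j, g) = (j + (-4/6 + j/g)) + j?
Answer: -690910/3 ≈ -2.3030e+5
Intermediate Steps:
s(j, g) = -2/3 + 2*j + j/g (s(j, g) = (j + (-4*1/6 + j/g)) + j = (j + (-2/3 + j/g)) + j = (-2/3 + j + j/g) + j = -2/3 + 2*j + j/g)
z(O) = 4 + O
B(N) = -13/3 - N (B(N) = N - (4 + (-2/3 + 2*N + N/N)) = N - (4 + (-2/3 + 2*N + 1)) = N - (4 + (1/3 + 2*N)) = N - (13/3 + 2*N) = N + (-13/3 - 2*N) = -13/3 - N)
v(V, E) = -499/3 - E (v(V, E) = (-13/3 - E) - 1*162 = (-13/3 - E) - 162 = -499/3 - E)
v(-438, 595) - 229542 = (-499/3 - 1*595) - 229542 = (-499/3 - 595) - 229542 = -2284/3 - 229542 = -690910/3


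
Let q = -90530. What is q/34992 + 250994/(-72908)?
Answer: -1922892911/318899592 ≈ -6.0298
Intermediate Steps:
q/34992 + 250994/(-72908) = -90530/34992 + 250994/(-72908) = -90530*1/34992 + 250994*(-1/72908) = -45265/17496 - 125497/36454 = -1922892911/318899592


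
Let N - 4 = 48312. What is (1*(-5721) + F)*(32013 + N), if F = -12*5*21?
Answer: -560776749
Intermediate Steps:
F = -1260 (F = -60*21 = -1260)
N = 48316 (N = 4 + 48312 = 48316)
(1*(-5721) + F)*(32013 + N) = (1*(-5721) - 1260)*(32013 + 48316) = (-5721 - 1260)*80329 = -6981*80329 = -560776749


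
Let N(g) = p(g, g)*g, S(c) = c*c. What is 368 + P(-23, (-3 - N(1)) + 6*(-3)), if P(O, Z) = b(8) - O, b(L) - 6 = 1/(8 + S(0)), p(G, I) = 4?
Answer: 3177/8 ≈ 397.13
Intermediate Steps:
S(c) = c**2
N(g) = 4*g
b(L) = 49/8 (b(L) = 6 + 1/(8 + 0**2) = 6 + 1/(8 + 0) = 6 + 1/8 = 49/8)
P(O, Z) = 49/8 - O
368 + P(-23, (-3 - N(1)) + 6*(-3)) = 368 + (49/8 - 1*(-23)) = 368 + (49/8 + 23) = 368 + 233/8 = 3177/8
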